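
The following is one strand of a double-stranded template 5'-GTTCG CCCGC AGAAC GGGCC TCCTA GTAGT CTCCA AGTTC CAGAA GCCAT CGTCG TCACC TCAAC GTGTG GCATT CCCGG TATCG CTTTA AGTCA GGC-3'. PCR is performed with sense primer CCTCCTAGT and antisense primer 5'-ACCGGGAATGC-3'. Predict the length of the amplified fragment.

63 bp

Forward primer CCTCCTAGT is found on the top strand at positions 19–27.
Taking the reverse complement of ACCGGGAATGC gives GCATTCCCGGT, found at positions 71–81 on the template; the primer anneals here to the top strand with its 3' end pointing upstream.
Amplicon spans positions 19–81: 63 bp.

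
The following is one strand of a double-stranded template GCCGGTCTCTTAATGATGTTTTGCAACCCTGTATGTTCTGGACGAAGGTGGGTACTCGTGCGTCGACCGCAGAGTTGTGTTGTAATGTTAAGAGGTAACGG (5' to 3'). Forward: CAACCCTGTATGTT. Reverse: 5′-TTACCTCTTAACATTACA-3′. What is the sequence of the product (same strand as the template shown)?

The forward primer matches the template at positions 24–37.
Taking the reverse complement of TTACCTCTTAACATTACA gives TGTAATGTTAAGAGGTAA, found at positions 81–98 on the template; the primer anneals here to the top strand with its 3' end pointing upstream.
The product is the template from position 24 through 98 (75 bp).

5'-CAACCCTGTATGTTCTGGACGAAGGTGGGTACTCGTGCGTCGACCGCAGAGTTGTGTTGTAATGTTAAGAGGTAA-3'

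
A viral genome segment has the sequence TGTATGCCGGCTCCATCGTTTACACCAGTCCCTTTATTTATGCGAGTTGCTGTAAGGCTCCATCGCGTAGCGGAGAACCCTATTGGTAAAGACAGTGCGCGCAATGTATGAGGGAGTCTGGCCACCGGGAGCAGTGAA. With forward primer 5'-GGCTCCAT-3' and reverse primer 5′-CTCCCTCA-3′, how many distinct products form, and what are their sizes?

Two products: 108 bp, 61 bp

The forward primer GGCTCCAT matches the top strand at positions 9–16, 56–63.
The reverse primer's reverse complement is TGAGGGAG, matching at positions 109–116.
Each forward site pairs with the reverse site to give a product ending at position 116: sizes 108, 61 bp.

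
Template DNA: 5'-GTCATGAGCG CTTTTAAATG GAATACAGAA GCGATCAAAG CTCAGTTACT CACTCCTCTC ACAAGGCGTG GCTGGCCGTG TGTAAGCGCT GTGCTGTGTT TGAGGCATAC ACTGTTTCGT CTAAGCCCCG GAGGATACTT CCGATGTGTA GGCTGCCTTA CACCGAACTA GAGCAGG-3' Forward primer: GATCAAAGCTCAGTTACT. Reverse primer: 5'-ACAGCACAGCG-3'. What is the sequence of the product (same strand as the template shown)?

Forward primer GATCAAAGCTCAGTTACT is found on the top strand at positions 33–50.
Taking the reverse complement of ACAGCACAGCG gives CGCTGTGCTGT, found at positions 87–97 on the template; the primer anneals here to the top strand with its 3' end pointing upstream.
The product is the template from position 33 through 97 (65 bp).

5'-GATCAAAGCTCAGTTACTCACTCCTCTCACAAGGCGTGGCTGGCCGTGTGTAAGCGCTGTGCTGT-3'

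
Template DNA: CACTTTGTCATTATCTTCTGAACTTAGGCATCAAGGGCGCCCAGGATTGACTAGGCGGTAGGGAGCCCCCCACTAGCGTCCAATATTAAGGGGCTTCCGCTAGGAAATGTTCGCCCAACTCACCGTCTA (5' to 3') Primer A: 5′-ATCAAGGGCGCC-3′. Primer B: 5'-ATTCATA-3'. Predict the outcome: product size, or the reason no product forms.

Primer B (ATTCATA) does not match the top strand, and its reverse complement TATGAAT does not match either.
With no annealing site for primer B, no amplification occurs.

No product — primer B has no binding site in the template.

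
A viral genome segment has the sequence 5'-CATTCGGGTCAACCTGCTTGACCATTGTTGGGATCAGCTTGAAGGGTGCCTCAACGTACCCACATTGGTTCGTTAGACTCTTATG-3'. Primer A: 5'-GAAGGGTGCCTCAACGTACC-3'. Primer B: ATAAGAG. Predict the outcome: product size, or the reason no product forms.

Yes — a 44 bp product.

Primer A (GAAGGGTGCCTCAACGTACC) matches the top strand at positions 41–60; it acts as a forward primer.
Primer B's reverse complement is CTCTTAT, matching the top strand at positions 78–84; it acts as a reverse primer.
The 3' ends face each other across positions 41–84, giving a 44 bp product.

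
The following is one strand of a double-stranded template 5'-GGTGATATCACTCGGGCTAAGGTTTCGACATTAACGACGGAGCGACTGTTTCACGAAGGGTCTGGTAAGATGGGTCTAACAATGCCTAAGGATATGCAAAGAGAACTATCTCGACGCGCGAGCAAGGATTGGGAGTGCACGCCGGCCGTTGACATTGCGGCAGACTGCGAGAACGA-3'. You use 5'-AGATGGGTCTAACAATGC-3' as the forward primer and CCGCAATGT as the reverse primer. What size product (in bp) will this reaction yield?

93 bp

Forward primer AGATGGGTCTAACAATGC is found on the top strand at positions 68–85.
The reverse primer's reverse complement is ACATTGCGG, which matches the template at positions 152–160.
The product runs from position 68 to position 160, so its length is 160 − 68 + 1 = 93 bp.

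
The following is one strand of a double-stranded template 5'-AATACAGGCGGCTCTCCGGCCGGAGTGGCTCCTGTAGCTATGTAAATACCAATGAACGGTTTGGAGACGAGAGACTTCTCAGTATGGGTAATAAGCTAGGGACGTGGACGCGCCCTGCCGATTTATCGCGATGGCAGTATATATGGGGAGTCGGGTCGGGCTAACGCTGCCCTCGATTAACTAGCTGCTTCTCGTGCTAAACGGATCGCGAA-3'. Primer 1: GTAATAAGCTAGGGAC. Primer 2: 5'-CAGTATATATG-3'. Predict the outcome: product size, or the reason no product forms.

Primer 1 (GTAATAAGCTAGGGAC) matches the top strand at positions 88–103 (3' end points downstream).
Primer 2 (CAGTATATATG) also matches the top strand directly, at positions 135–145 — its reverse complement CATATATACTG is not present.
Both primers anneal to the bottom strand with 3' ends pointing the same way, so neither can prime synthesis back toward the other.

No product — both primers anneal to the same strand and extend in the same direction.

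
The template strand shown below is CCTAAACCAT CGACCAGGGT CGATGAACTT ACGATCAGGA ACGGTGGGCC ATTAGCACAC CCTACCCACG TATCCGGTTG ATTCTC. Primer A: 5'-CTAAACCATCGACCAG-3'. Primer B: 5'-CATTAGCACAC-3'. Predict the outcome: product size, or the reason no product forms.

Primer A (CTAAACCATCGACCAG) matches the top strand at positions 2–17 (3' end points downstream).
Primer B (CATTAGCACAC) also matches the top strand directly, at positions 50–60 — its reverse complement GTGTGCTAATG is not present.
Both primers anneal to the bottom strand with 3' ends pointing the same way, so neither can prime synthesis back toward the other.

No product — both primers anneal to the same strand and extend in the same direction.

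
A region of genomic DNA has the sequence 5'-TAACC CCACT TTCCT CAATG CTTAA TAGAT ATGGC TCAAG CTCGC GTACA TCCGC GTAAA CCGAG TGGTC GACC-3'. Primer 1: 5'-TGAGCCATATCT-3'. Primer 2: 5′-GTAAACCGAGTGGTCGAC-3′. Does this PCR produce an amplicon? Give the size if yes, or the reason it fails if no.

No product — the primers' 3' ends point away from each other.

Primer 1 (TGAGCCATATCT) has reverse complement AGATATGGCTCA, which matches the top strand at positions 27–38; primer 1 anneals to the top strand there with its 3' end pointing upstream toward position 27.
Primer 2 (GTAAACCGAGTGGTCGAC) matches the top strand directly at positions 56–73; it anneals to the bottom strand with its 3' end pointing downstream toward position 73.
The 3' ends diverge (primer 1 extends toward position 1, primer 2 toward position 74), so the primers never converge on a shared product.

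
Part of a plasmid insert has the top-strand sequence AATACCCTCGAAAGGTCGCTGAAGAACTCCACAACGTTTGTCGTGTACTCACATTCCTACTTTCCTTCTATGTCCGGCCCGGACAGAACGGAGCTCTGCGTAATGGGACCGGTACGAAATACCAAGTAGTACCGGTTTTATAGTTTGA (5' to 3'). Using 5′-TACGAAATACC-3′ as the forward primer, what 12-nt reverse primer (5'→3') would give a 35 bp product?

The forward primer binds at positions 113–123, so a 35 bp product ends at position 113 + 35 − 1 = 147.
The reverse primer anneals to the top strand over positions 136–147, i.e. to TTTTATAGTTTG.
Its sequence written 5'→3' is the reverse complement: CAAACTATAAAA.

5'-CAAACTATAAAA-3'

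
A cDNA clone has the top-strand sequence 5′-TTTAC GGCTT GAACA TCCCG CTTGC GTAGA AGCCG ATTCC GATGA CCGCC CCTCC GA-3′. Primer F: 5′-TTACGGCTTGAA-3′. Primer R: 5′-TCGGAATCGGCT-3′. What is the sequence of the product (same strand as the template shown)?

The forward primer matches the template at positions 2–13.
The reverse primer's reverse complement is AGCCGATTCCGA, which matches the template at positions 31–42.
The product is the template from position 2 through 42 (41 bp).

5'-TTACGGCTTGAACATCCCGCTTGCGTAGAAGCCGATTCCGA-3'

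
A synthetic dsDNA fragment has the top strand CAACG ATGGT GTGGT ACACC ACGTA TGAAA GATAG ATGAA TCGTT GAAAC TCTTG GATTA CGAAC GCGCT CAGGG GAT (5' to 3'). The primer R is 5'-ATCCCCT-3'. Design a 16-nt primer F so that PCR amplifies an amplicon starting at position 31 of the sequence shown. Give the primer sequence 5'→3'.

The reverse primer's reverse complement AGGGGAT matches the template at positions 72–78; the product starts at position 31.
The forward primer is identical to the top strand over positions 31–46: GATAGATGAATCGTTG.

5'-GATAGATGAATCGTTG-3'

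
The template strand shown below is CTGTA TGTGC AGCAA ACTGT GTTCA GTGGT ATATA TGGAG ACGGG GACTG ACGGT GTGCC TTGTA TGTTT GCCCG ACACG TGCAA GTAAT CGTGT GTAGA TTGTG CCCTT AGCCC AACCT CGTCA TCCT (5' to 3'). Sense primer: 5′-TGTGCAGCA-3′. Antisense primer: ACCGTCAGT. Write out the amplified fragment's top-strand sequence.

Forward primer TGTGCAGCA is found on the top strand at positions 6–14.
Taking the reverse complement of ACCGTCAGT gives ACTGACGGT, found at positions 47–55 on the template; the primer anneals here to the top strand with its 3' end pointing upstream.
The product is the template from position 6 through 55 (50 bp).

5'-TGTGCAGCAAACTGTGTTCAGTGGTATATATGGAGACGGGGACTGACGGT-3'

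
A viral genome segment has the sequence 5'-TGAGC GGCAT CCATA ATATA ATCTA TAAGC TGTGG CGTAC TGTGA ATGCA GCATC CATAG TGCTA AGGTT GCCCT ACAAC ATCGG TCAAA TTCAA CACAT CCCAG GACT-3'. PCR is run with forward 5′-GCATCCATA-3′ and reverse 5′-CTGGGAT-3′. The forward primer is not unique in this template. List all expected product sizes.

The forward primer GCATCCATA matches the top strand at positions 7–15, 51–59.
The reverse primer's reverse complement is ATCCCAG, matching at positions 99–105.
Each forward site pairs with the reverse site to give a product ending at position 105: sizes 99, 55 bp.

99 bp, 55 bp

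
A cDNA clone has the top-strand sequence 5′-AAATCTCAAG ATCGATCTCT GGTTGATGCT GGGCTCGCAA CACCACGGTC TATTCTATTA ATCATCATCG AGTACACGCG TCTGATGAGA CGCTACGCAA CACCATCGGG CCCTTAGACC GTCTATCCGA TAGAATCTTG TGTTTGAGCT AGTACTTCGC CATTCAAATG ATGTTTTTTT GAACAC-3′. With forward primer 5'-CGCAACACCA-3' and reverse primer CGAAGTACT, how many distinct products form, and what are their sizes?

Two products: 124 bp, 64 bp

The forward primer CGCAACACCA matches the top strand at positions 36–45, 96–105.
The reverse primer's reverse complement is AGTACTTCG, matching at positions 151–159.
Each forward site pairs with the reverse site to give a product ending at position 159: sizes 124, 64 bp.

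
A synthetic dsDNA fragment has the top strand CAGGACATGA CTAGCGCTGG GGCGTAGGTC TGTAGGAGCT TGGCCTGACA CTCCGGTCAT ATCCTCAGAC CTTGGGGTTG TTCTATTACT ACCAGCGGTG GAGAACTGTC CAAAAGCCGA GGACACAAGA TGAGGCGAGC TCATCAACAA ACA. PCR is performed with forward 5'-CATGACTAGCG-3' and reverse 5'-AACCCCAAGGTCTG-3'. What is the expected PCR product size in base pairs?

Scanning the template, CATGACTAGCG occurs at positions 6–16; this primer anneals to the bottom strand there with its 3' end pointing downstream.
The reverse primer's reverse complement is CAGACCTTGGGGTT, which matches the template at positions 66–79.
The product runs from position 6 to position 79, so its length is 79 − 6 + 1 = 74 bp.

74 bp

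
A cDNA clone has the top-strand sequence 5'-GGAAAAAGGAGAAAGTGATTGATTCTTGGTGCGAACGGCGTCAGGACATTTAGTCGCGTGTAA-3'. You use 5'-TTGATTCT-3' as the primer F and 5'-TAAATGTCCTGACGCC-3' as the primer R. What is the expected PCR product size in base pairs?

The forward primer matches the template at positions 19–26.
Taking the reverse complement of TAAATGTCCTGACGCC gives GGCGTCAGGACATTTA, found at positions 37–52 on the template; the primer anneals here to the top strand with its 3' end pointing upstream.
Amplicon spans positions 19–52: 34 bp.

34 bp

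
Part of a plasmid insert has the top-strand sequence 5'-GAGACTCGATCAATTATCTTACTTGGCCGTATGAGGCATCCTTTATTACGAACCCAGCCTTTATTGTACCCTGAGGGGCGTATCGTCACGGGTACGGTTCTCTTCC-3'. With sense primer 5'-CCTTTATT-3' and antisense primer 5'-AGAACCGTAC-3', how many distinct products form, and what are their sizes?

The forward primer CCTTTATT matches the top strand at positions 40–47, 58–65.
The reverse primer's reverse complement is GTACGGTTCT, matching at positions 92–101.
Each forward site pairs with the reverse site to give a product ending at position 101: sizes 62, 44 bp.

Two products: 62 bp, 44 bp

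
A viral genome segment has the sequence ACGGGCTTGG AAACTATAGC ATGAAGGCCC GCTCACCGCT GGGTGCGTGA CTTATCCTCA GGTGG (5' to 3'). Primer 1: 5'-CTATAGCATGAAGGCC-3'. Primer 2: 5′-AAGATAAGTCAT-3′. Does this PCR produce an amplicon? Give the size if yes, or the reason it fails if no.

No product — primer 2 has no binding site in the template.

Primer 2 (AAGATAAGTCAT) does not match the top strand, and its reverse complement ATGACTTATCTT does not match either.
With no annealing site for primer 2, no amplification occurs.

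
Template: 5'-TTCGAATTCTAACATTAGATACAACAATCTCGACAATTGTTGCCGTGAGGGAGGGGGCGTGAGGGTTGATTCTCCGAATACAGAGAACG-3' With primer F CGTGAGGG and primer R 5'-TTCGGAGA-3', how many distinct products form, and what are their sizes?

The forward primer CGTGAGGG matches the top strand at positions 44–51, 58–65.
The reverse primer's reverse complement is TCTCCGAA, matching at positions 71–78.
Each forward site pairs with the reverse site to give a product ending at position 78: sizes 35, 21 bp.

Two products: 35 bp, 21 bp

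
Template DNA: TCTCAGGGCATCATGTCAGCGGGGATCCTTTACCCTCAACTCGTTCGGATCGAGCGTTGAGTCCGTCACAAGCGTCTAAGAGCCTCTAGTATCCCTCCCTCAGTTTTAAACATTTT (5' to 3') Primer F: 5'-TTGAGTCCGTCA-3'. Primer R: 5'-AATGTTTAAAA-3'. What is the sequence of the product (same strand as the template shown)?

5'-TTGAGTCCGTCACAAGCGTCTAAGAGCCTCTAGTATCCCTCCCTCAGTTTTAAACATT-3'

Forward primer TTGAGTCCGTCA is found on the top strand at positions 57–68.
Taking the reverse complement of AATGTTTAAAA gives TTTTAAACATT, found at positions 104–114 on the template; the primer anneals here to the top strand with its 3' end pointing upstream.
The product is the template from position 57 through 114 (58 bp).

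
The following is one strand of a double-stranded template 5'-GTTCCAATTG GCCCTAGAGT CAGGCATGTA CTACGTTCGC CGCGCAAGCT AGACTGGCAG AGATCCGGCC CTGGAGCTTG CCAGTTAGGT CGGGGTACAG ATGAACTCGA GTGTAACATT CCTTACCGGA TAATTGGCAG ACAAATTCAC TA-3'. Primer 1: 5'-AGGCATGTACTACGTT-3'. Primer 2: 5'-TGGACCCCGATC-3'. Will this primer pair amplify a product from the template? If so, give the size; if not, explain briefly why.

Primer 2 (TGGACCCCGATC) does not match the top strand, and its reverse complement GATCGGGGTCCA does not match either.
With no annealing site for primer 2, no amplification occurs.

No product — primer 2 has no binding site in the template.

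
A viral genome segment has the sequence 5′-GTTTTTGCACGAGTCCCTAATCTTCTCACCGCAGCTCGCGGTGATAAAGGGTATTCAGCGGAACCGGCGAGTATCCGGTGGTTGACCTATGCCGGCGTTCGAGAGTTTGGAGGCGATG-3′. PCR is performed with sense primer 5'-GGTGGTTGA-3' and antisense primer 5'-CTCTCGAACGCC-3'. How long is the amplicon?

Scanning the template, GGTGGTTGA occurs at positions 77–85; this primer anneals to the bottom strand there with its 3' end pointing downstream.
The reverse primer's reverse complement is GGCGTTCGAGAG, which matches the template at positions 94–105.
Amplicon spans positions 77–105: 29 bp.

29 bp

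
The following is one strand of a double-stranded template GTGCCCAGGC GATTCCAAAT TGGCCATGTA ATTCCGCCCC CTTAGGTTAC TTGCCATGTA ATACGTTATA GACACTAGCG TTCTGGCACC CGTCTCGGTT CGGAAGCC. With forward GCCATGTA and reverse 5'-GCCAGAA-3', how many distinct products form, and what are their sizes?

Two products: 65 bp, 35 bp

The forward primer GCCATGTA matches the top strand at positions 23–30, 53–60.
The reverse primer's reverse complement is TTCTGGC, matching at positions 81–87.
Each forward site pairs with the reverse site to give a product ending at position 87: sizes 65, 35 bp.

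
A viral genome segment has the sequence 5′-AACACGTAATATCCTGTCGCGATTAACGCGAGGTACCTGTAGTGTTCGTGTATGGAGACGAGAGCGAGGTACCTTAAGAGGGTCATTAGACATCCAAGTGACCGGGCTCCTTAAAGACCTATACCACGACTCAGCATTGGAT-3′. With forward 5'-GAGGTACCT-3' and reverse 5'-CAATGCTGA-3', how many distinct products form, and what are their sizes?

Two products: 110 bp, 74 bp

The forward primer GAGGTACCT matches the top strand at positions 30–38, 66–74.
The reverse primer's reverse complement is TCAGCATTG, matching at positions 131–139.
Each forward site pairs with the reverse site to give a product ending at position 139: sizes 110, 74 bp.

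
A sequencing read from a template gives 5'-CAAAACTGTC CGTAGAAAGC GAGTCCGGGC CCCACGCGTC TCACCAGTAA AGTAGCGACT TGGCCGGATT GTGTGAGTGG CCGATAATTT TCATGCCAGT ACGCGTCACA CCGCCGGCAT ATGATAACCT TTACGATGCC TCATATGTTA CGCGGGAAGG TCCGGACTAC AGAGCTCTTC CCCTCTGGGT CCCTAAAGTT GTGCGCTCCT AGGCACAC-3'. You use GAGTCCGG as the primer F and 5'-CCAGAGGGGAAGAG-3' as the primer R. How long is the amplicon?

168 bp

Scanning the template, GAGTCCGG occurs at positions 21–28; this primer anneals to the bottom strand there with its 3' end pointing downstream.
The reverse primer's reverse complement is CTCTTCCCCTCTGG, which matches the template at positions 175–188.
Product length = (reverse-primer end) − (forward-primer start) + 1 = 188 − 21 + 1 = 168 bp.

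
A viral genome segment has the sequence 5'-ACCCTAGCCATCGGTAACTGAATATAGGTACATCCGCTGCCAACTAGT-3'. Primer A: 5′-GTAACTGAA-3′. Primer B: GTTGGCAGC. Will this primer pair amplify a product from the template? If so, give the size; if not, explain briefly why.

Yes — a 31 bp product.

Primer A (GTAACTGAA) matches the top strand at positions 14–22; it acts as a forward primer.
Primer B's reverse complement is GCTGCCAAC, matching the top strand at positions 36–44; it acts as a reverse primer.
The 3' ends face each other across positions 14–44, giving a 31 bp product.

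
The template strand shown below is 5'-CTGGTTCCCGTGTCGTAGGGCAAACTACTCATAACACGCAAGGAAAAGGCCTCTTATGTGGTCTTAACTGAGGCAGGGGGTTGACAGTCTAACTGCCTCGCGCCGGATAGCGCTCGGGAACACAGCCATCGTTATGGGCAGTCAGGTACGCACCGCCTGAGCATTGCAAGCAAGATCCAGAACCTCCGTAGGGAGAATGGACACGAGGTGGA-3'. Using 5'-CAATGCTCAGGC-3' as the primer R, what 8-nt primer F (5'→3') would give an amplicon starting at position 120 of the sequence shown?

The reverse primer's reverse complement GCCTGAGCATTG matches the template at positions 155–166; the product starts at position 120.
The forward primer is identical to the top strand over positions 120–127: ACACAGCC.

5'-ACACAGCC-3'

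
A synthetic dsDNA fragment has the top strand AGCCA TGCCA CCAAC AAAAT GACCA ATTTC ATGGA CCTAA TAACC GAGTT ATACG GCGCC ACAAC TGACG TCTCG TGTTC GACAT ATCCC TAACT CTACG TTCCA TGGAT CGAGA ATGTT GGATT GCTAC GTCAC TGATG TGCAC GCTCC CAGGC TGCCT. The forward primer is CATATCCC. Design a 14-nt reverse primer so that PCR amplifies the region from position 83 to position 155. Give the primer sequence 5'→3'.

5'-GCCTGGGAGCGTGC-3'

The product's 3' end on the top strand is position 155.
The reverse primer anneals to the top strand over positions 142–155, i.e. to GCACGCTCCCAGGC.
Its sequence written 5'→3' is the reverse complement: GCCTGGGAGCGTGC.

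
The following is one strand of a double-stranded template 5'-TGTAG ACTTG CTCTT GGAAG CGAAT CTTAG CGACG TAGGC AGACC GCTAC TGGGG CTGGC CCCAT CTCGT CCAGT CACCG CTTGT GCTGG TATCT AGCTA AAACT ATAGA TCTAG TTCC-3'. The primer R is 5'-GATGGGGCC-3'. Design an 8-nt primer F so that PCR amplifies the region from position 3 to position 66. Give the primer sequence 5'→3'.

The reverse primer's reverse complement GGCCCCATC matches the template at positions 58–66; the product starts at position 3.
The forward primer is identical to the top strand over positions 3–10: TAGACTTG.

5'-TAGACTTG-3'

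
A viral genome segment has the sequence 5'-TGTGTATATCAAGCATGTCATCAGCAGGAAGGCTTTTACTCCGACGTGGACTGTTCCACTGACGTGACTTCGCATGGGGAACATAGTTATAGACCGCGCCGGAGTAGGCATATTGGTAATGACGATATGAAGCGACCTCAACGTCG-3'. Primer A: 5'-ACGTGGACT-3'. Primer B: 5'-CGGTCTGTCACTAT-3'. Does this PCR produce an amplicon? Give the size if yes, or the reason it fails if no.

Primer B (CGGTCTGTCACTAT) does not match the top strand, and its reverse complement ATAGTGACAGACCG does not match either.
With no annealing site for primer B, no amplification occurs.

No product — primer B has no binding site in the template.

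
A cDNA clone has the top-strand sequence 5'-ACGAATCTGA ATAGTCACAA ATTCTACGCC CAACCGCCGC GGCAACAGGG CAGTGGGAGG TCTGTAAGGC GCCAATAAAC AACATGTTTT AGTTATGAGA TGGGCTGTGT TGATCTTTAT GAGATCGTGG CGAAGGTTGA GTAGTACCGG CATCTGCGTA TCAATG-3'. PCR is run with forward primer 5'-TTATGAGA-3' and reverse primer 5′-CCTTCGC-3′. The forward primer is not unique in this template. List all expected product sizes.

44 bp, 20 bp

The forward primer TTATGAGA matches the top strand at positions 93–100, 117–124.
The reverse primer's reverse complement is GCGAAGG, matching at positions 130–136.
Each forward site pairs with the reverse site to give a product ending at position 136: sizes 44, 20 bp.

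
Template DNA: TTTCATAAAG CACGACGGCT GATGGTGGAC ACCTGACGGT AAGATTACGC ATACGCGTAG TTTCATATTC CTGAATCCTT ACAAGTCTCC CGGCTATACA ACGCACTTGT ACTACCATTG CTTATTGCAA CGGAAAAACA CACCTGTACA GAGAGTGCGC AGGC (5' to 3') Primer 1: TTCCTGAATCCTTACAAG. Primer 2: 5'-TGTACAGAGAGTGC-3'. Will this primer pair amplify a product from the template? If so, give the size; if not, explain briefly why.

No product — both primers anneal to the same strand and extend in the same direction.

Primer 1 (TTCCTGAATCCTTACAAG) matches the top strand at positions 68–85 (3' end points downstream).
Primer 2 (TGTACAGAGAGTGC) also matches the top strand directly, at positions 145–158 — its reverse complement GCACTCTCTGTACA is not present.
Both primers anneal to the bottom strand with 3' ends pointing the same way, so neither can prime synthesis back toward the other.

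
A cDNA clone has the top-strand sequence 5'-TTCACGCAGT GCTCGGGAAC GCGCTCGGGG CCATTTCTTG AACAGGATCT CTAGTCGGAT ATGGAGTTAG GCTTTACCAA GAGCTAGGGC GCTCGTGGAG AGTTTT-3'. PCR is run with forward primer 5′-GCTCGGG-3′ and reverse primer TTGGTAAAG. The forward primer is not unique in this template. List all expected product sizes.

The forward primer GCTCGGG matches the top strand at positions 11–17, 23–29.
The reverse primer's reverse complement is CTTTACCAA, matching at positions 72–80.
Each forward site pairs with the reverse site to give a product ending at position 80: sizes 70, 58 bp.

70 bp, 58 bp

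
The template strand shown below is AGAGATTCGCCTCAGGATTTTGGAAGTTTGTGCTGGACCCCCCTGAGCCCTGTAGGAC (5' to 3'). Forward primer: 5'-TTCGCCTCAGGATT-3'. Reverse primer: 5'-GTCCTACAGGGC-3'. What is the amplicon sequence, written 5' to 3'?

5'-TTCGCCTCAGGATTTTGGAAGTTTGTGCTGGACCCCCCTGAGCCCTGTAGGAC-3'

The forward primer matches the template at positions 6–19.
Reverse complement of the reverse primer: GCCCTGTAGGAC. This occurs on the top strand at positions 47–58.
The product is the template from position 6 through 58 (53 bp).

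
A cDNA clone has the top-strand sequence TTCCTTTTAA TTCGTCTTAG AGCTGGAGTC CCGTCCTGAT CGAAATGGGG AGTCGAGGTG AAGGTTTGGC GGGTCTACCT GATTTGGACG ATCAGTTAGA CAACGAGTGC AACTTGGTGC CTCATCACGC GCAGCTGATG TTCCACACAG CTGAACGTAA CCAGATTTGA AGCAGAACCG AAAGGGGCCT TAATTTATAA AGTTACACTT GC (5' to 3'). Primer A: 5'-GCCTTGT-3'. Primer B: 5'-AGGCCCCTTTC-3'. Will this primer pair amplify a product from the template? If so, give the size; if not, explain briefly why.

No product — primer A has no binding site in the template.

Primer A (GCCTTGT) does not match the top strand, and its reverse complement ACAAGGC does not match either.
With no annealing site for primer A, no amplification occurs.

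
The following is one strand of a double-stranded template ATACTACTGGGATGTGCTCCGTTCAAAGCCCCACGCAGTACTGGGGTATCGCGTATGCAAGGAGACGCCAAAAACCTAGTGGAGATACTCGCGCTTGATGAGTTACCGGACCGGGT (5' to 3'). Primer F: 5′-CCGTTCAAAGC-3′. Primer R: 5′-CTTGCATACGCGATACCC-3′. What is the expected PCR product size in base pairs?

43 bp

Forward primer CCGTTCAAAGC is found on the top strand at positions 19–29.
Reverse complement of the reverse primer: GGGTATCGCGTATGCAAG. This occurs on the top strand at positions 44–61.
Product length = (reverse-primer end) − (forward-primer start) + 1 = 61 − 19 + 1 = 43 bp.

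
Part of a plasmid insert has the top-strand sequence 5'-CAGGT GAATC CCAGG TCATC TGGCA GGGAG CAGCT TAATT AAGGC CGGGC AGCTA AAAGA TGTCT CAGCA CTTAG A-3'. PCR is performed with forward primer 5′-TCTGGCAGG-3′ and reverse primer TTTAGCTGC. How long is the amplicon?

The forward primer matches the template at positions 19–27.
The reverse primer's reverse complement is GCAGCTAAA, which matches the template at positions 49–57.
The product runs from position 19 to position 57, so its length is 57 − 19 + 1 = 39 bp.

39 bp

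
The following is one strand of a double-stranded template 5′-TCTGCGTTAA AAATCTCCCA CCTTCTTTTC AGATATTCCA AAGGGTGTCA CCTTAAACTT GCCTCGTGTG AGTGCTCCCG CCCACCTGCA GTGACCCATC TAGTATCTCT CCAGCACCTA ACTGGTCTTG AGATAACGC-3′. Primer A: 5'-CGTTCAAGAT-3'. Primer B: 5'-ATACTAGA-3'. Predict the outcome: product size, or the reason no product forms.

No product — primer A has no binding site in the template.

Primer A (CGTTCAAGAT) does not match the top strand, and its reverse complement ATCTTGAACG does not match either.
With no annealing site for primer A, no amplification occurs.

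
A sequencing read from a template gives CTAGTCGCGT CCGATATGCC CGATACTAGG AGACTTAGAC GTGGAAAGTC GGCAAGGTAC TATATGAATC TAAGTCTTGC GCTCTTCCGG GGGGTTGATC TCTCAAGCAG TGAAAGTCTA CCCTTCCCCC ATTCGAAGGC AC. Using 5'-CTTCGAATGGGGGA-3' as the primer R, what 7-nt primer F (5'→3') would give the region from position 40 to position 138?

5'-CGTGGAA-3'

The reverse primer's reverse complement TCCCCCATTCGAAG matches the template at positions 125–138; the product starts at position 40.
The forward primer is identical to the top strand over positions 40–46: CGTGGAA.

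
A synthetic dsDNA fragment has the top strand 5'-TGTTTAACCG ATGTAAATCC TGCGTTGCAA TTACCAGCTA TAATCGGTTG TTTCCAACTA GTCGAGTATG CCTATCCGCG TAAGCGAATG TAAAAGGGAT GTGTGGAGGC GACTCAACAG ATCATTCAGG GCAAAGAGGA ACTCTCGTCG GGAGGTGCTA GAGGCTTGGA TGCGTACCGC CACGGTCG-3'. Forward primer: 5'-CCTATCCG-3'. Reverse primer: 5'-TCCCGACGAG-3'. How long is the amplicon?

The forward primer matches the template at positions 71–78.
Reverse complement of the reverse primer: CTCGTCGGGA. This occurs on the top strand at positions 144–153.
The product runs from position 71 to position 153, so its length is 153 − 71 + 1 = 83 bp.

83 bp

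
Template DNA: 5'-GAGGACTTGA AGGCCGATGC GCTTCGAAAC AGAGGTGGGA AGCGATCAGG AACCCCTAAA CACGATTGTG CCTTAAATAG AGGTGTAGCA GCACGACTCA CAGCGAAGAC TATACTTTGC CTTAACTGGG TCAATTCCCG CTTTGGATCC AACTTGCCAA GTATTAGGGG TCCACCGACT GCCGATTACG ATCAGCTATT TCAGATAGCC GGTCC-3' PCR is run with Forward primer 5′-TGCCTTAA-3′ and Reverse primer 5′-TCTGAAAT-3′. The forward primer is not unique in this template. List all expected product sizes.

The forward primer TGCCTTAA matches the top strand at positions 69–76, 118–125.
The reverse primer's reverse complement is ATTTCAGA, matching at positions 198–205.
Each forward site pairs with the reverse site to give a product ending at position 205: sizes 137, 88 bp.

137 bp, 88 bp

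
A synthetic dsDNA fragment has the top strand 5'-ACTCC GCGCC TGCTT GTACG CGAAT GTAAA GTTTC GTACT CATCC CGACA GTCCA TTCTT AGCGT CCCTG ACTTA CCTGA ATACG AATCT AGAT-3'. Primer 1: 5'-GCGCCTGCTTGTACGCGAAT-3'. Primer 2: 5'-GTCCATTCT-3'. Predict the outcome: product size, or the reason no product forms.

No product — both primers anneal to the same strand and extend in the same direction.

Primer 1 (GCGCCTGCTTGTACGCGAAT) matches the top strand at positions 6–25 (3' end points downstream).
Primer 2 (GTCCATTCT) also matches the top strand directly, at positions 51–59 — its reverse complement AGAATGGAC is not present.
Both primers anneal to the bottom strand with 3' ends pointing the same way, so neither can prime synthesis back toward the other.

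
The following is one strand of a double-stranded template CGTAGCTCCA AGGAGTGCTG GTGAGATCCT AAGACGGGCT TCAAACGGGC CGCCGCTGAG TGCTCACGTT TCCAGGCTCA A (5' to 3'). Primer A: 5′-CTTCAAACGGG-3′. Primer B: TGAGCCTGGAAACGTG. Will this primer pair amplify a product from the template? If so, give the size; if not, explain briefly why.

Primer A (CTTCAAACGGG) matches the top strand at positions 39–49; it acts as a forward primer.
Primer B's reverse complement is CACGTTTCCAGGCTCA, matching the top strand at positions 65–80; it acts as a reverse primer.
The 3' ends face each other across positions 39–80, giving a 42 bp product.

Yes — a 42 bp product.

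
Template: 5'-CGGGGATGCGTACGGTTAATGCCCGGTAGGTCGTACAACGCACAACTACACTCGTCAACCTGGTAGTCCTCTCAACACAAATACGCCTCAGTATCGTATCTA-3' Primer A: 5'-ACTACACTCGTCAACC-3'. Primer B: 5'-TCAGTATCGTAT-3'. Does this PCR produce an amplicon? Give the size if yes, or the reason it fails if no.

Primer A (ACTACACTCGTCAACC) matches the top strand at positions 45–60 (3' end points downstream).
Primer B (TCAGTATCGTAT) also matches the top strand directly, at positions 88–99 — its reverse complement ATACGATACTGA is not present.
Both primers anneal to the bottom strand with 3' ends pointing the same way, so neither can prime synthesis back toward the other.

No product — both primers anneal to the same strand and extend in the same direction.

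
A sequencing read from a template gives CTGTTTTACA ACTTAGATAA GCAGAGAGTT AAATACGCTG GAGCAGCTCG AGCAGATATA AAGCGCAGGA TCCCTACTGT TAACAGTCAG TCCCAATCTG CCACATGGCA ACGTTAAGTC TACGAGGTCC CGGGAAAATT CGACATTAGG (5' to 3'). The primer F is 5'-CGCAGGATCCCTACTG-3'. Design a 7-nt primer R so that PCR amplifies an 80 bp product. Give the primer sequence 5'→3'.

5'-TCGAATT-3'

The forward primer binds at positions 64–79, so an 80 bp product ends at position 64 + 80 − 1 = 143.
The reverse primer anneals to the top strand over positions 137–143, i.e. to AATTCGA.
Its sequence written 5'→3' is the reverse complement: TCGAATT.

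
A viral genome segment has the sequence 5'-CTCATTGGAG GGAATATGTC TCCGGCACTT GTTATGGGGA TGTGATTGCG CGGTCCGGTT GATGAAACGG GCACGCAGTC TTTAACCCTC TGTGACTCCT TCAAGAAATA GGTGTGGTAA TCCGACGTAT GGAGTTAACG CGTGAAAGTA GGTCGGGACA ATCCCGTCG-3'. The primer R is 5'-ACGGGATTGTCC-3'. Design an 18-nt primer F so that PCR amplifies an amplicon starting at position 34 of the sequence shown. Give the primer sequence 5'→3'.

5'-ATGGGGATGTGATTGCGC-3'

The reverse primer's reverse complement GGACAATCCCGT matches the template at positions 156–167; the product starts at position 34.
The forward primer is identical to the top strand over positions 34–51: ATGGGGATGTGATTGCGC.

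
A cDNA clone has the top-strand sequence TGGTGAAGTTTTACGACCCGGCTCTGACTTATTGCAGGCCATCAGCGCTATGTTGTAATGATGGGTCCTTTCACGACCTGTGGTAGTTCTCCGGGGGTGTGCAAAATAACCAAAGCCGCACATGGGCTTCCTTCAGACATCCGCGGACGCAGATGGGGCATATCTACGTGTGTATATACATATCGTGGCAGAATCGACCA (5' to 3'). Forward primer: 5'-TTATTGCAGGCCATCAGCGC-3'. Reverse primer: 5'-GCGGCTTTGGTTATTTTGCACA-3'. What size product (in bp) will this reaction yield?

Scanning the template, TTATTGCAGGCCATCAGCGC occurs at positions 29–48; this primer anneals to the bottom strand there with its 3' end pointing downstream.
Reverse complement of the reverse primer: TGTGCAAAATAACCAAAGCCGC. This occurs on the top strand at positions 98–119.
The product runs from position 29 to position 119, so its length is 119 − 29 + 1 = 91 bp.

91 bp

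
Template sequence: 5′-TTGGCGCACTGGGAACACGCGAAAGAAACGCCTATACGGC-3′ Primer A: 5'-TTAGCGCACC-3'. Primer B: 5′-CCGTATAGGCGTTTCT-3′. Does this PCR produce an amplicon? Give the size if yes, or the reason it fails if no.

No product — primer A has no binding site in the template.

Primer A (TTAGCGCACC) does not match the top strand, and its reverse complement GGTGCGCTAA does not match either.
With no annealing site for primer A, no amplification occurs.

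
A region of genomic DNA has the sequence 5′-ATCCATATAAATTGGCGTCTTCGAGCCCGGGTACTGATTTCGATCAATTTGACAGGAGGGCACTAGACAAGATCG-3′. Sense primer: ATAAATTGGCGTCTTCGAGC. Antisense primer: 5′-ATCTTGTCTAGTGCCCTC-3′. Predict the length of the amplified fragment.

67 bp

Scanning the template, ATAAATTGGCGTCTTCGAGC occurs at positions 7–26; this primer anneals to the bottom strand there with its 3' end pointing downstream.
Taking the reverse complement of ATCTTGTCTAGTGCCCTC gives GAGGGCACTAGACAAGAT, found at positions 56–73 on the template; the primer anneals here to the top strand with its 3' end pointing upstream.
Amplicon spans positions 7–73: 67 bp.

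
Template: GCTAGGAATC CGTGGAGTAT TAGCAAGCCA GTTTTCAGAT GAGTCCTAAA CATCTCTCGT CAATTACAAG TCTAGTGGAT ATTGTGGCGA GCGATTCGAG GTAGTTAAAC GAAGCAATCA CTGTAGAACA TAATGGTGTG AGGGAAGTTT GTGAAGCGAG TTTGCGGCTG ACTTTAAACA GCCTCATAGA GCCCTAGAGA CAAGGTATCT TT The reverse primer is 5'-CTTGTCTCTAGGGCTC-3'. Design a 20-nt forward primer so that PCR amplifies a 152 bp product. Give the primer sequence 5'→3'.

The reverse primer's reverse complement GAGCCCTAGAGACAAG matches the template at positions 189–204, so the product ends at position 204.
A 152 bp product then starts at position 204 − 152 + 1 = 53.
The forward primer is identical to the top strand there: TCTCTCGTCAATTACAAGTC.

5'-TCTCTCGTCAATTACAAGTC-3'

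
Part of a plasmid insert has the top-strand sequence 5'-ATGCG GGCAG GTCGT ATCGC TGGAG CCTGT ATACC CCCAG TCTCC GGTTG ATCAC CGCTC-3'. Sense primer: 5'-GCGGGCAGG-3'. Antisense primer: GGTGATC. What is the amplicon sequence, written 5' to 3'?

The forward primer matches the template at positions 3–11.
The reverse primer's reverse complement is GATCACC, which matches the template at positions 50–56.
The product is the template from position 3 through 56 (54 bp).

5'-GCGGGCAGGTCGTATCGCTGGAGCCTGTATACCCCCAGTCTCCGGTTGATCACC-3'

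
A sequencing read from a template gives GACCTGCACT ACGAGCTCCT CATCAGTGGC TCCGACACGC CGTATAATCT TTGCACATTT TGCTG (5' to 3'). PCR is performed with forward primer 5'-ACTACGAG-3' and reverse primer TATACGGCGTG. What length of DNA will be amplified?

39 bp

Scanning the template, ACTACGAG occurs at positions 8–15; this primer anneals to the bottom strand there with its 3' end pointing downstream.
The reverse primer's reverse complement is CACGCCGTATA, which matches the template at positions 36–46.
The product runs from position 8 to position 46, so its length is 46 − 8 + 1 = 39 bp.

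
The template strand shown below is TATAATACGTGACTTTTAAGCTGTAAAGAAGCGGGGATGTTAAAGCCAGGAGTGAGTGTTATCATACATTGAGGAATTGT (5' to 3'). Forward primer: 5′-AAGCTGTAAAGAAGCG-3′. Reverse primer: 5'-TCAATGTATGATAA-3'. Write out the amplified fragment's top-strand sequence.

Scanning the template, AAGCTGTAAAGAAGCG occurs at positions 18–33; this primer anneals to the bottom strand there with its 3' end pointing downstream.
Taking the reverse complement of TCAATGTATGATAA gives TTATCATACATTGA, found at positions 59–72 on the template; the primer anneals here to the top strand with its 3' end pointing upstream.
The product is the template from position 18 through 72 (55 bp).

5'-AAGCTGTAAAGAAGCGGGGATGTTAAAGCCAGGAGTGAGTGTTATCATACATTGA-3'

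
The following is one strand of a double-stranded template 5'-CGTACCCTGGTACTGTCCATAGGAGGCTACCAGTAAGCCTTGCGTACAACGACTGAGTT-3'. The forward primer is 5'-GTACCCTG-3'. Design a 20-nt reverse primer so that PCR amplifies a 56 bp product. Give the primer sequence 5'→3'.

The forward primer binds at positions 2–9, so a 56 bp product ends at position 2 + 56 − 1 = 57.
The reverse primer anneals to the top strand over positions 38–57, i.e. to CCTTGCGTACAACGACTGAG.
Its sequence written 5'→3' is the reverse complement: CTCAGTCGTTGTACGCAAGG.

5'-CTCAGTCGTTGTACGCAAGG-3'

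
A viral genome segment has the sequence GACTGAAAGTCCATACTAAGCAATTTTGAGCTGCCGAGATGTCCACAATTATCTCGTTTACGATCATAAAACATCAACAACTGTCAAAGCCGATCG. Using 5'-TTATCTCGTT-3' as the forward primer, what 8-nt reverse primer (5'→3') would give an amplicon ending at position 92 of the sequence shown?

The forward primer binds at positions 49–58; the product's 3' end on the top strand is position 92.
The reverse primer anneals to the top strand over positions 85–92, i.e. to CAAAGCCG.
Its sequence written 5'→3' is the reverse complement: CGGCTTTG.

5'-CGGCTTTG-3'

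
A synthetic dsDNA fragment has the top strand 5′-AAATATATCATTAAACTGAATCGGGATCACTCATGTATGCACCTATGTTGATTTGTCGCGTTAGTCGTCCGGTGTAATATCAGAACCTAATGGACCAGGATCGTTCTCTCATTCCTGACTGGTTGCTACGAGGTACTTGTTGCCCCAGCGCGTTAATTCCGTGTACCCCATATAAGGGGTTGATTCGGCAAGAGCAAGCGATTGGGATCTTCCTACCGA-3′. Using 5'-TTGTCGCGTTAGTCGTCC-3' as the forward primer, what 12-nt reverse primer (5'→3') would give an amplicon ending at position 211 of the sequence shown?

5'-AAGATCCCAATC-3'

The forward primer binds at positions 53–70; the product's 3' end on the top strand is position 211.
The reverse primer anneals to the top strand over positions 200–211, i.e. to GATTGGGATCTT.
Its sequence written 5'→3' is the reverse complement: AAGATCCCAATC.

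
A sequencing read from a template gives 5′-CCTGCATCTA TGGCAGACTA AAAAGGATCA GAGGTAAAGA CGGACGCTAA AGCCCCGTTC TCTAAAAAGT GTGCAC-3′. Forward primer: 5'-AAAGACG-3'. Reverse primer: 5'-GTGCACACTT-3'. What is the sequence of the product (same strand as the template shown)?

5'-AAAGACGGACGCTAAAGCCCCGTTCTCTAAAAAGTGTGCAC-3'

Forward primer AAAGACG is found on the top strand at positions 36–42.
The reverse primer's reverse complement is AAGTGTGCAC, which matches the template at positions 67–76.
The product is the template from position 36 through 76 (41 bp).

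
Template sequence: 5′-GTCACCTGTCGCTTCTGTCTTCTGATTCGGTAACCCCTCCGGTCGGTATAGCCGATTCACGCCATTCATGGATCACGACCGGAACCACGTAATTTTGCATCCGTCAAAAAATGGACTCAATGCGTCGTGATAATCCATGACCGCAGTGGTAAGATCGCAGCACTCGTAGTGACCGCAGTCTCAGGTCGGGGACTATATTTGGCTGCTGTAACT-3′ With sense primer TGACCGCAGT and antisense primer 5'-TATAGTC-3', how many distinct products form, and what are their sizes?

Two products: 60 bp, 28 bp

The forward primer TGACCGCAGT matches the top strand at positions 138–147, 170–179.
The reverse primer's reverse complement is GACTATA, matching at positions 191–197.
Each forward site pairs with the reverse site to give a product ending at position 197: sizes 60, 28 bp.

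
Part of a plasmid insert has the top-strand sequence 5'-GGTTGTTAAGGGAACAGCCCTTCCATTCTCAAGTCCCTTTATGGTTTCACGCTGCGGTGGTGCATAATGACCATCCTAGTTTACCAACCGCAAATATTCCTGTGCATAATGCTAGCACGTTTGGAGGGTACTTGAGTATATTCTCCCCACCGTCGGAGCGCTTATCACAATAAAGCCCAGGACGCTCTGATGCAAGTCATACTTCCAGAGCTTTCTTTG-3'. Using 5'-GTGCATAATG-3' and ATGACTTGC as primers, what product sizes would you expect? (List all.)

The forward primer GTGCATAATG matches the top strand at positions 60–69, 102–111.
The reverse primer's reverse complement is GCAAGTCAT, matching at positions 192–200.
Each forward site pairs with the reverse site to give a product ending at position 200: sizes 141, 99 bp.

141 bp, 99 bp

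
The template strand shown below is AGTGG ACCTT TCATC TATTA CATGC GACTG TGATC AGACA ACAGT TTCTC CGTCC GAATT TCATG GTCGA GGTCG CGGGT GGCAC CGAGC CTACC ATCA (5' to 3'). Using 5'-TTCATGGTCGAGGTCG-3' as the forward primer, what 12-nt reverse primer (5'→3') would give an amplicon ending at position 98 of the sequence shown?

The forward primer binds at positions 60–75; the product's 3' end on the top strand is position 98.
The reverse primer anneals to the top strand over positions 87–98, i.e. to GAGCCTACCATC.
Its sequence written 5'→3' is the reverse complement: GATGGTAGGCTC.

5'-GATGGTAGGCTC-3'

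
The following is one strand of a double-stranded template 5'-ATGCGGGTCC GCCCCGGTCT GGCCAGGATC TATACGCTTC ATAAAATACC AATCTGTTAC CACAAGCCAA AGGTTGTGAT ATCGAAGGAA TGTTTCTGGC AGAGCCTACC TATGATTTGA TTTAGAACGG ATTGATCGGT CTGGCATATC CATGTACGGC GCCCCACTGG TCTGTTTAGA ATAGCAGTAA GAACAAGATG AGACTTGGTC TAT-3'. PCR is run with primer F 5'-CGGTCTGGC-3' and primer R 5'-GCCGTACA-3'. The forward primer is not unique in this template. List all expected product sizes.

146 bp, 24 bp

The forward primer CGGTCTGGC matches the top strand at positions 15–23, 137–145.
The reverse primer's reverse complement is TGTACGGC, matching at positions 153–160.
Each forward site pairs with the reverse site to give a product ending at position 160: sizes 146, 24 bp.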